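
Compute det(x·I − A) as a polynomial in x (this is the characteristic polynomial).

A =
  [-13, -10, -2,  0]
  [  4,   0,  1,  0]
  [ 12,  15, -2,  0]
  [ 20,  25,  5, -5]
x^4 + 20*x^3 + 150*x^2 + 500*x + 625

Expanding det(x·I − A) (e.g. by cofactor expansion or by noting that A is similar to its Jordan form J, which has the same characteristic polynomial as A) gives
  χ_A(x) = x^4 + 20*x^3 + 150*x^2 + 500*x + 625
which factors as (x + 5)^4. The eigenvalues (with algebraic multiplicities) are λ = -5 with multiplicity 4.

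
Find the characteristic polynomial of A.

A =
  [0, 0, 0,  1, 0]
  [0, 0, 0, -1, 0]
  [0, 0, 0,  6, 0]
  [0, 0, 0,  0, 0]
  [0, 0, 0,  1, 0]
x^5

Expanding det(x·I − A) (e.g. by cofactor expansion or by noting that A is similar to its Jordan form J, which has the same characteristic polynomial as A) gives
  χ_A(x) = x^5
which factors as x^5. The eigenvalues (with algebraic multiplicities) are λ = 0 with multiplicity 5.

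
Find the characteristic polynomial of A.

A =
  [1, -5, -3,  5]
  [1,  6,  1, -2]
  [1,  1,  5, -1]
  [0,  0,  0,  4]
x^4 - 16*x^3 + 96*x^2 - 256*x + 256

Expanding det(x·I − A) (e.g. by cofactor expansion or by noting that A is similar to its Jordan form J, which has the same characteristic polynomial as A) gives
  χ_A(x) = x^4 - 16*x^3 + 96*x^2 - 256*x + 256
which factors as (x - 4)^4. The eigenvalues (with algebraic multiplicities) are λ = 4 with multiplicity 4.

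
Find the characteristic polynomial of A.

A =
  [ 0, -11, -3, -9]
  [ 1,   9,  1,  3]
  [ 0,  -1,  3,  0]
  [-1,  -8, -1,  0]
x^4 - 12*x^3 + 54*x^2 - 108*x + 81

Expanding det(x·I − A) (e.g. by cofactor expansion or by noting that A is similar to its Jordan form J, which has the same characteristic polynomial as A) gives
  χ_A(x) = x^4 - 12*x^3 + 54*x^2 - 108*x + 81
which factors as (x - 3)^4. The eigenvalues (with algebraic multiplicities) are λ = 3 with multiplicity 4.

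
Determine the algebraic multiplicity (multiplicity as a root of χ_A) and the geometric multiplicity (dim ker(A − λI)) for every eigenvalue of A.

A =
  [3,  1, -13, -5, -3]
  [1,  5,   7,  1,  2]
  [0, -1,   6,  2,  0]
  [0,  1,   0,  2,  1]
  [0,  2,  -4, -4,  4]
λ = 4: alg = 5, geom = 2

Step 1 — factor the characteristic polynomial to read off the algebraic multiplicities:
  χ_A(x) = (x - 4)^5

Step 2 — compute geometric multiplicities via the rank-nullity identity g(λ) = n − rank(A − λI):
  rank(A − (4)·I) = 3, so dim ker(A − (4)·I) = n − 3 = 2

Summary:
  λ = 4: algebraic multiplicity = 5, geometric multiplicity = 2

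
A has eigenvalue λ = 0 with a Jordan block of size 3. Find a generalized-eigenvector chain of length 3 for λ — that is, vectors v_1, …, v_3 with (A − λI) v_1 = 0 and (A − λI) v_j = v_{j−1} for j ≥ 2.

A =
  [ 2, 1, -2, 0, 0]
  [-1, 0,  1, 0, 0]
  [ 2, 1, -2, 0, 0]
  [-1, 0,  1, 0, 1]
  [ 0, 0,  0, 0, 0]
A Jordan chain for λ = 0 of length 3:
v_1 = (-1, 0, -1, 0, 0)ᵀ
v_2 = (2, -1, 2, -1, 0)ᵀ
v_3 = (1, 0, 0, 0, 0)ᵀ

Let N = A − (0)·I. We want v_3 with N^3 v_3 = 0 but N^2 v_3 ≠ 0; then v_{j-1} := N · v_j for j = 3, …, 2.

Pick v_3 = (1, 0, 0, 0, 0)ᵀ.
Then v_2 = N · v_3 = (2, -1, 2, -1, 0)ᵀ.
Then v_1 = N · v_2 = (-1, 0, -1, 0, 0)ᵀ.

Sanity check: (A − (0)·I) v_1 = (0, 0, 0, 0, 0)ᵀ = 0. ✓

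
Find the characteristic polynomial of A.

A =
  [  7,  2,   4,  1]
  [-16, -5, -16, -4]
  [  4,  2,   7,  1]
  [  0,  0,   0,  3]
x^4 - 12*x^3 + 54*x^2 - 108*x + 81

Expanding det(x·I − A) (e.g. by cofactor expansion or by noting that A is similar to its Jordan form J, which has the same characteristic polynomial as A) gives
  χ_A(x) = x^4 - 12*x^3 + 54*x^2 - 108*x + 81
which factors as (x - 3)^4. The eigenvalues (with algebraic multiplicities) are λ = 3 with multiplicity 4.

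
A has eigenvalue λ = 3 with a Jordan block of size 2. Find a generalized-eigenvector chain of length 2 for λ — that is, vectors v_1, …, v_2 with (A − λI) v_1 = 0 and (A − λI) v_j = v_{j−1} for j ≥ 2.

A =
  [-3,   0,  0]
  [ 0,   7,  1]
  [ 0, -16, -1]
A Jordan chain for λ = 3 of length 2:
v_1 = (0, 4, -16)ᵀ
v_2 = (0, 1, 0)ᵀ

Let N = A − (3)·I. We want v_2 with N^2 v_2 = 0 but N^1 v_2 ≠ 0; then v_{j-1} := N · v_j for j = 2, …, 2.

Pick v_2 = (0, 1, 0)ᵀ.
Then v_1 = N · v_2 = (0, 4, -16)ᵀ.

Sanity check: (A − (3)·I) v_1 = (0, 0, 0)ᵀ = 0. ✓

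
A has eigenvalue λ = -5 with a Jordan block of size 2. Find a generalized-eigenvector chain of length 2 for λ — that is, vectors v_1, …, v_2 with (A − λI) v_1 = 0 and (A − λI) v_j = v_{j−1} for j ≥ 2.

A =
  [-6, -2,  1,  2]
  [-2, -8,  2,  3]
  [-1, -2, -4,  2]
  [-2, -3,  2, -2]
A Jordan chain for λ = -5 of length 2:
v_1 = (-1, -2, -1, -2)ᵀ
v_2 = (1, 0, 0, 0)ᵀ

Let N = A − (-5)·I. We want v_2 with N^2 v_2 = 0 but N^1 v_2 ≠ 0; then v_{j-1} := N · v_j for j = 2, …, 2.

Pick v_2 = (1, 0, 0, 0)ᵀ.
Then v_1 = N · v_2 = (-1, -2, -1, -2)ᵀ.

Sanity check: (A − (-5)·I) v_1 = (0, 0, 0, 0)ᵀ = 0. ✓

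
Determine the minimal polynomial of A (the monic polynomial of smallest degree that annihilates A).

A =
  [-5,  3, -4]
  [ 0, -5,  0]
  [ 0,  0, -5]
x^2 + 10*x + 25

The characteristic polynomial is χ_A(x) = (x + 5)^3, so the eigenvalues are known. The minimal polynomial is
  m_A(x) = Π_λ (x − λ)^{k_λ}
where k_λ is the size of the *largest* Jordan block for λ (equivalently, the smallest k with (A − λI)^k v = 0 for every generalised eigenvector v of λ).

  λ = -5: largest Jordan block has size 2, contributing (x + 5)^2

So m_A(x) = (x + 5)^2 = x^2 + 10*x + 25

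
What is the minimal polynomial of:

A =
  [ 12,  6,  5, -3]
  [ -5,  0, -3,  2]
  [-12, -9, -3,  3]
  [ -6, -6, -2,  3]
x^3 - 9*x^2 + 27*x - 27

The characteristic polynomial is χ_A(x) = (x - 3)^4, so the eigenvalues are known. The minimal polynomial is
  m_A(x) = Π_λ (x − λ)^{k_λ}
where k_λ is the size of the *largest* Jordan block for λ (equivalently, the smallest k with (A − λI)^k v = 0 for every generalised eigenvector v of λ).

  λ = 3: largest Jordan block has size 3, contributing (x − 3)^3

So m_A(x) = (x - 3)^3 = x^3 - 9*x^2 + 27*x - 27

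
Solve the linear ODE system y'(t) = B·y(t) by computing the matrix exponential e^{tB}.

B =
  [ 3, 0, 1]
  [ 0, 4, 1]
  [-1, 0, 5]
e^{tB} =
  [-t*exp(4*t) + exp(4*t), 0, t*exp(4*t)]
  [-t^2*exp(4*t)/2, exp(4*t), t^2*exp(4*t)/2 + t*exp(4*t)]
  [-t*exp(4*t), 0, t*exp(4*t) + exp(4*t)]

Strategy: write B = P · J · P⁻¹ where J is a Jordan canonical form, so e^{tB} = P · e^{tJ} · P⁻¹, and e^{tJ} can be computed block-by-block.

B has Jordan form
J =
  [4, 1, 0]
  [0, 4, 1]
  [0, 0, 4]
(up to reordering of blocks).

Per-block formulas:
  For a 3×3 Jordan block J_3(4): exp(t · J_3(4)) = e^(4t)·(I + t·N + (t^2/2)·N^2), where N is the 3×3 nilpotent shift.

After assembling e^{tJ} and conjugating by P, we get:

e^{tB} =
  [-t*exp(4*t) + exp(4*t), 0, t*exp(4*t)]
  [-t^2*exp(4*t)/2, exp(4*t), t^2*exp(4*t)/2 + t*exp(4*t)]
  [-t*exp(4*t), 0, t*exp(4*t) + exp(4*t)]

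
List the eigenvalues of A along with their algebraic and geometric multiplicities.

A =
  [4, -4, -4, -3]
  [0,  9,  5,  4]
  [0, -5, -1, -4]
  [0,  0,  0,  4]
λ = 4: alg = 4, geom = 2

Step 1 — factor the characteristic polynomial to read off the algebraic multiplicities:
  χ_A(x) = (x - 4)^4

Step 2 — compute geometric multiplicities via the rank-nullity identity g(λ) = n − rank(A − λI):
  rank(A − (4)·I) = 2, so dim ker(A − (4)·I) = n − 2 = 2

Summary:
  λ = 4: algebraic multiplicity = 4, geometric multiplicity = 2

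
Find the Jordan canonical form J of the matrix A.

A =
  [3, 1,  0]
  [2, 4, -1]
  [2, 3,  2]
J_3(3)

The characteristic polynomial is
  det(x·I − A) = x^3 - 9*x^2 + 27*x - 27 = (x - 3)^3

Eigenvalues and multiplicities (the geometric multiplicity of λ is n − rank(A − λI), which equals the number of Jordan blocks for λ):
  λ = 3: algebraic multiplicity = 3, geometric multiplicity = 1

Determining the block sizes for each eigenvalue:
  λ = 3: one block (gm = 1), so the single block has size am = 3 → block sizes [3]

Assembling the blocks gives a Jordan form
J =
  [3, 1, 0]
  [0, 3, 1]
  [0, 0, 3]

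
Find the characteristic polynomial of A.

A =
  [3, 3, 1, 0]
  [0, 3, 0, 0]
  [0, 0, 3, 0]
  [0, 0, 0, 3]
x^4 - 12*x^3 + 54*x^2 - 108*x + 81

Expanding det(x·I − A) (e.g. by cofactor expansion or by noting that A is similar to its Jordan form J, which has the same characteristic polynomial as A) gives
  χ_A(x) = x^4 - 12*x^3 + 54*x^2 - 108*x + 81
which factors as (x - 3)^4. The eigenvalues (with algebraic multiplicities) are λ = 3 with multiplicity 4.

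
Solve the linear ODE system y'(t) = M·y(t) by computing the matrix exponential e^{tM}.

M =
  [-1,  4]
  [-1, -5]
e^{tM} =
  [2*t*exp(-3*t) + exp(-3*t), 4*t*exp(-3*t)]
  [-t*exp(-3*t), -2*t*exp(-3*t) + exp(-3*t)]

Strategy: write M = P · J · P⁻¹ where J is a Jordan canonical form, so e^{tM} = P · e^{tJ} · P⁻¹, and e^{tJ} can be computed block-by-block.

M has Jordan form
J =
  [-3,  1]
  [ 0, -3]
(up to reordering of blocks).

Per-block formulas:
  For a 2×2 Jordan block J_2(-3): exp(t · J_2(-3)) = e^(-3t)·(I + t·N), where N is the 2×2 nilpotent shift.

After assembling e^{tJ} and conjugating by P, we get:

e^{tM} =
  [2*t*exp(-3*t) + exp(-3*t), 4*t*exp(-3*t)]
  [-t*exp(-3*t), -2*t*exp(-3*t) + exp(-3*t)]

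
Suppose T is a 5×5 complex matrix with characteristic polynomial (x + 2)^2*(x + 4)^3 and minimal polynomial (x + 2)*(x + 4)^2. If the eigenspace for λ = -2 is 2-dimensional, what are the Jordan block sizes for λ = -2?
Block sizes for λ = -2: [1, 1]

Step 1 — from the characteristic polynomial, algebraic multiplicity of λ = -2 is 2. From dim ker(T − (-2)·I) = 2, there are exactly 2 Jordan blocks for λ = -2.
Step 2 — from the minimal polynomial, the factor (x + 2) tells us the largest block for λ = -2 has size 1.
Step 3 — with total size 2, 2 blocks, and largest block 1, the block sizes (in nonincreasing order) are [1, 1].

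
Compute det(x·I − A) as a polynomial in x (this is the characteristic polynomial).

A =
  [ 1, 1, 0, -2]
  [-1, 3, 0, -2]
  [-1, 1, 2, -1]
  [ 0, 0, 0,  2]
x^4 - 8*x^3 + 24*x^2 - 32*x + 16

Expanding det(x·I − A) (e.g. by cofactor expansion or by noting that A is similar to its Jordan form J, which has the same characteristic polynomial as A) gives
  χ_A(x) = x^4 - 8*x^3 + 24*x^2 - 32*x + 16
which factors as (x - 2)^4. The eigenvalues (with algebraic multiplicities) are λ = 2 with multiplicity 4.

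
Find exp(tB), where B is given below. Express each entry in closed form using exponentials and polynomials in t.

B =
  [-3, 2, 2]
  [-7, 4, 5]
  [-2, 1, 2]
e^{tB} =
  [-t^2*exp(t) - 4*t*exp(t) + exp(t), 2*t*exp(t), 2*t^2*exp(t) + 2*t*exp(t)]
  [-3*t^2*exp(t)/2 - 7*t*exp(t), 3*t*exp(t) + exp(t), 3*t^2*exp(t) + 5*t*exp(t)]
  [-t^2*exp(t)/2 - 2*t*exp(t), t*exp(t), t^2*exp(t) + t*exp(t) + exp(t)]

Strategy: write B = P · J · P⁻¹ where J is a Jordan canonical form, so e^{tB} = P · e^{tJ} · P⁻¹, and e^{tJ} can be computed block-by-block.

B has Jordan form
J =
  [1, 1, 0]
  [0, 1, 1]
  [0, 0, 1]
(up to reordering of blocks).

Per-block formulas:
  For a 3×3 Jordan block J_3(1): exp(t · J_3(1)) = e^(1t)·(I + t·N + (t^2/2)·N^2), where N is the 3×3 nilpotent shift.

After assembling e^{tJ} and conjugating by P, we get:

e^{tB} =
  [-t^2*exp(t) - 4*t*exp(t) + exp(t), 2*t*exp(t), 2*t^2*exp(t) + 2*t*exp(t)]
  [-3*t^2*exp(t)/2 - 7*t*exp(t), 3*t*exp(t) + exp(t), 3*t^2*exp(t) + 5*t*exp(t)]
  [-t^2*exp(t)/2 - 2*t*exp(t), t*exp(t), t^2*exp(t) + t*exp(t) + exp(t)]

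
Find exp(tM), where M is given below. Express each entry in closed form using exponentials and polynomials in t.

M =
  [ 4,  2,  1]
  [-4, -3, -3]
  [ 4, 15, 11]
e^{tM} =
  [-2*t^2*exp(4*t) + exp(4*t), t^2*exp(4*t)/2 + 2*t*exp(4*t), t^2*exp(4*t)/2 + t*exp(4*t)]
  [8*t^2*exp(4*t) - 4*t*exp(4*t), -2*t^2*exp(4*t) - 7*t*exp(4*t) + exp(4*t), -2*t^2*exp(4*t) - 3*t*exp(4*t)]
  [-16*t^2*exp(4*t) + 4*t*exp(4*t), 4*t^2*exp(4*t) + 15*t*exp(4*t), 4*t^2*exp(4*t) + 7*t*exp(4*t) + exp(4*t)]

Strategy: write M = P · J · P⁻¹ where J is a Jordan canonical form, so e^{tM} = P · e^{tJ} · P⁻¹, and e^{tJ} can be computed block-by-block.

M has Jordan form
J =
  [4, 1, 0]
  [0, 4, 1]
  [0, 0, 4]
(up to reordering of blocks).

Per-block formulas:
  For a 3×3 Jordan block J_3(4): exp(t · J_3(4)) = e^(4t)·(I + t·N + (t^2/2)·N^2), where N is the 3×3 nilpotent shift.

After assembling e^{tJ} and conjugating by P, we get:

e^{tM} =
  [-2*t^2*exp(4*t) + exp(4*t), t^2*exp(4*t)/2 + 2*t*exp(4*t), t^2*exp(4*t)/2 + t*exp(4*t)]
  [8*t^2*exp(4*t) - 4*t*exp(4*t), -2*t^2*exp(4*t) - 7*t*exp(4*t) + exp(4*t), -2*t^2*exp(4*t) - 3*t*exp(4*t)]
  [-16*t^2*exp(4*t) + 4*t*exp(4*t), 4*t^2*exp(4*t) + 15*t*exp(4*t), 4*t^2*exp(4*t) + 7*t*exp(4*t) + exp(4*t)]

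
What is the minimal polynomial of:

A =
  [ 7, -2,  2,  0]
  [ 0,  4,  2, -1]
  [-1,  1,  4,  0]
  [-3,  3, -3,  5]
x^3 - 15*x^2 + 75*x - 125

The characteristic polynomial is χ_A(x) = (x - 5)^4, so the eigenvalues are known. The minimal polynomial is
  m_A(x) = Π_λ (x − λ)^{k_λ}
where k_λ is the size of the *largest* Jordan block for λ (equivalently, the smallest k with (A − λI)^k v = 0 for every generalised eigenvector v of λ).

  λ = 5: largest Jordan block has size 3, contributing (x − 5)^3

So m_A(x) = (x - 5)^3 = x^3 - 15*x^2 + 75*x - 125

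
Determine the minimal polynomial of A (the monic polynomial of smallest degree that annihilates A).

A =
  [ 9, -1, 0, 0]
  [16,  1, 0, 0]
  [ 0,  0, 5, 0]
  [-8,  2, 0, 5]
x^2 - 10*x + 25

The characteristic polynomial is χ_A(x) = (x - 5)^4, so the eigenvalues are known. The minimal polynomial is
  m_A(x) = Π_λ (x − λ)^{k_λ}
where k_λ is the size of the *largest* Jordan block for λ (equivalently, the smallest k with (A − λI)^k v = 0 for every generalised eigenvector v of λ).

  λ = 5: largest Jordan block has size 2, contributing (x − 5)^2

So m_A(x) = (x - 5)^2 = x^2 - 10*x + 25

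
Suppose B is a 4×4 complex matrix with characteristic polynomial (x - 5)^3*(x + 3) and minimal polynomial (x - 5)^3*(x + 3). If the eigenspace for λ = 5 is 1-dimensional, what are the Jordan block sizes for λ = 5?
Block sizes for λ = 5: [3]

Step 1 — from the characteristic polynomial, algebraic multiplicity of λ = 5 is 3. From dim ker(B − (5)·I) = 1, there are exactly 1 Jordan blocks for λ = 5.
Step 2 — from the minimal polynomial, the factor (x − 5)^3 tells us the largest block for λ = 5 has size 3.
Step 3 — with total size 3, 1 blocks, and largest block 3, the block sizes (in nonincreasing order) are [3].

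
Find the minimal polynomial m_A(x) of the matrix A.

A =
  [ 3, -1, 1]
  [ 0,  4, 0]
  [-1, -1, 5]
x^2 - 8*x + 16

The characteristic polynomial is χ_A(x) = (x - 4)^3, so the eigenvalues are known. The minimal polynomial is
  m_A(x) = Π_λ (x − λ)^{k_λ}
where k_λ is the size of the *largest* Jordan block for λ (equivalently, the smallest k with (A − λI)^k v = 0 for every generalised eigenvector v of λ).

  λ = 4: largest Jordan block has size 2, contributing (x − 4)^2

So m_A(x) = (x - 4)^2 = x^2 - 8*x + 16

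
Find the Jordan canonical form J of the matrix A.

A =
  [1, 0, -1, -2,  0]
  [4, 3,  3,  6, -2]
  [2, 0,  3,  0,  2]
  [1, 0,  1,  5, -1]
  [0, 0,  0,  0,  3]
J_3(3) ⊕ J_1(3) ⊕ J_1(3)

The characteristic polynomial is
  det(x·I − A) = x^5 - 15*x^4 + 90*x^3 - 270*x^2 + 405*x - 243 = (x - 3)^5

Eigenvalues and multiplicities (the geometric multiplicity of λ is n − rank(A − λI), which equals the number of Jordan blocks for λ):
  λ = 3: algebraic multiplicity = 5, geometric multiplicity = 3

Determining the block sizes for each eigenvalue:
  λ = 3: with am = 5 and gm = 3, the partition is not yet determined (e.g. several partitions of 5 into 3 parts exist). Let N = A − (3)·I. Computing rank(N^1) = 2, rank(N^2) = 1, rank(N^3) = 0; the number of blocks of size ≥ j is rank(N^{j−1}) − rank(N^j), giving [3, 1, 1]. So we have 1 block(s) of size 3, 2 block(s) of size 1 → block sizes [3, 1, 1]

Assembling the blocks gives a Jordan form
J =
  [3, 1, 0, 0, 0]
  [0, 3, 1, 0, 0]
  [0, 0, 3, 0, 0]
  [0, 0, 0, 3, 0]
  [0, 0, 0, 0, 3]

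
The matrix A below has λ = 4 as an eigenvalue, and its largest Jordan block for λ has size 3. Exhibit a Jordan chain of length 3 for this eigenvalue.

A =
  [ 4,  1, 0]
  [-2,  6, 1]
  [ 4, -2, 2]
A Jordan chain for λ = 4 of length 3:
v_1 = (-2, 0, -4)ᵀ
v_2 = (0, -2, 4)ᵀ
v_3 = (1, 0, 0)ᵀ

Let N = A − (4)·I. We want v_3 with N^3 v_3 = 0 but N^2 v_3 ≠ 0; then v_{j-1} := N · v_j for j = 3, …, 2.

Pick v_3 = (1, 0, 0)ᵀ.
Then v_2 = N · v_3 = (0, -2, 4)ᵀ.
Then v_1 = N · v_2 = (-2, 0, -4)ᵀ.

Sanity check: (A − (4)·I) v_1 = (0, 0, 0)ᵀ = 0. ✓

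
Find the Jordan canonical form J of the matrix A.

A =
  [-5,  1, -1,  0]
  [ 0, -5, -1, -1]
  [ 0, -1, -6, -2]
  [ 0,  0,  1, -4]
J_3(-5) ⊕ J_1(-5)

The characteristic polynomial is
  det(x·I − A) = x^4 + 20*x^3 + 150*x^2 + 500*x + 625 = (x + 5)^4

Eigenvalues and multiplicities (the geometric multiplicity of λ is n − rank(A − λI), which equals the number of Jordan blocks for λ):
  λ = -5: algebraic multiplicity = 4, geometric multiplicity = 2

Determining the block sizes for each eigenvalue:
  λ = -5: with am = 4 and gm = 2, the partition is not yet determined (e.g. several partitions of 4 into 2 parts exist). Let N = A − (-5)·I. Computing rank(N^1) = 2, rank(N^2) = 1, rank(N^3) = 0; the number of blocks of size ≥ j is rank(N^{j−1}) − rank(N^j), giving [2, 1, 1]. So we have 1 block(s) of size 3, 1 block(s) of size 1 → block sizes [3, 1]

Assembling the blocks gives a Jordan form
J =
  [-5,  1,  0,  0]
  [ 0, -5,  1,  0]
  [ 0,  0, -5,  0]
  [ 0,  0,  0, -5]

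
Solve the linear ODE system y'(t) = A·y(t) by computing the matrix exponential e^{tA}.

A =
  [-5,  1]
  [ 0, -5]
e^{tA} =
  [exp(-5*t), t*exp(-5*t)]
  [0, exp(-5*t)]

Strategy: write A = P · J · P⁻¹ where J is a Jordan canonical form, so e^{tA} = P · e^{tJ} · P⁻¹, and e^{tJ} can be computed block-by-block.

A has Jordan form
J =
  [-5,  1]
  [ 0, -5]
(up to reordering of blocks).

Per-block formulas:
  For a 2×2 Jordan block J_2(-5): exp(t · J_2(-5)) = e^(-5t)·(I + t·N), where N is the 2×2 nilpotent shift.

After assembling e^{tJ} and conjugating by P, we get:

e^{tA} =
  [exp(-5*t), t*exp(-5*t)]
  [0, exp(-5*t)]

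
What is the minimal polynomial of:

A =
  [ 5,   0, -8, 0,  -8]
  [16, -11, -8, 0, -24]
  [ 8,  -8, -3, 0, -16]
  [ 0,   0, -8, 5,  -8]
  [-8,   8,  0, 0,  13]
x^2 - 2*x - 15

The characteristic polynomial is χ_A(x) = (x - 5)^3*(x + 3)^2, so the eigenvalues are known. The minimal polynomial is
  m_A(x) = Π_λ (x − λ)^{k_λ}
where k_λ is the size of the *largest* Jordan block for λ (equivalently, the smallest k with (A − λI)^k v = 0 for every generalised eigenvector v of λ).

  λ = -3: largest Jordan block has size 1, contributing (x + 3)
  λ = 5: largest Jordan block has size 1, contributing (x − 5)

So m_A(x) = (x - 5)*(x + 3) = x^2 - 2*x - 15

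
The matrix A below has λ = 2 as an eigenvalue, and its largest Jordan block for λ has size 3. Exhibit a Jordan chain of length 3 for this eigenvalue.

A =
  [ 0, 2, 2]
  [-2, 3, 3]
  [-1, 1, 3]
A Jordan chain for λ = 2 of length 3:
v_1 = (-2, -1, -1)ᵀ
v_2 = (-2, -2, -1)ᵀ
v_3 = (1, 0, 0)ᵀ

Let N = A − (2)·I. We want v_3 with N^3 v_3 = 0 but N^2 v_3 ≠ 0; then v_{j-1} := N · v_j for j = 3, …, 2.

Pick v_3 = (1, 0, 0)ᵀ.
Then v_2 = N · v_3 = (-2, -2, -1)ᵀ.
Then v_1 = N · v_2 = (-2, -1, -1)ᵀ.

Sanity check: (A − (2)·I) v_1 = (0, 0, 0)ᵀ = 0. ✓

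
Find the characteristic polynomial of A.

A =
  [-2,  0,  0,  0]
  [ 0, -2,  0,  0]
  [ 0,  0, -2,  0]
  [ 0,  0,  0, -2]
x^4 + 8*x^3 + 24*x^2 + 32*x + 16

Expanding det(x·I − A) (e.g. by cofactor expansion or by noting that A is similar to its Jordan form J, which has the same characteristic polynomial as A) gives
  χ_A(x) = x^4 + 8*x^3 + 24*x^2 + 32*x + 16
which factors as (x + 2)^4. The eigenvalues (with algebraic multiplicities) are λ = -2 with multiplicity 4.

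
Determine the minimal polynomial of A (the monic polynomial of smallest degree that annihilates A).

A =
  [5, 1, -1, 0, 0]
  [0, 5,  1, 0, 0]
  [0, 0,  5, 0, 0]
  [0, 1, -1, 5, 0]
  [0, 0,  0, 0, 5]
x^3 - 15*x^2 + 75*x - 125

The characteristic polynomial is χ_A(x) = (x - 5)^5, so the eigenvalues are known. The minimal polynomial is
  m_A(x) = Π_λ (x − λ)^{k_λ}
where k_λ is the size of the *largest* Jordan block for λ (equivalently, the smallest k with (A − λI)^k v = 0 for every generalised eigenvector v of λ).

  λ = 5: largest Jordan block has size 3, contributing (x − 5)^3

So m_A(x) = (x - 5)^3 = x^3 - 15*x^2 + 75*x - 125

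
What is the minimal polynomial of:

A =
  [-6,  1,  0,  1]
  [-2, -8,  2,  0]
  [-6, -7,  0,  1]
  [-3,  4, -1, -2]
x^3 + 12*x^2 + 48*x + 64

The characteristic polynomial is χ_A(x) = (x + 4)^4, so the eigenvalues are known. The minimal polynomial is
  m_A(x) = Π_λ (x − λ)^{k_λ}
where k_λ is the size of the *largest* Jordan block for λ (equivalently, the smallest k with (A − λI)^k v = 0 for every generalised eigenvector v of λ).

  λ = -4: largest Jordan block has size 3, contributing (x + 4)^3

So m_A(x) = (x + 4)^3 = x^3 + 12*x^2 + 48*x + 64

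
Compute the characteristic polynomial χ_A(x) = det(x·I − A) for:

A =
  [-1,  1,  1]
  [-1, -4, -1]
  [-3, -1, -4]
x^3 + 9*x^2 + 27*x + 27

Expanding det(x·I − A) (e.g. by cofactor expansion or by noting that A is similar to its Jordan form J, which has the same characteristic polynomial as A) gives
  χ_A(x) = x^3 + 9*x^2 + 27*x + 27
which factors as (x + 3)^3. The eigenvalues (with algebraic multiplicities) are λ = -3 with multiplicity 3.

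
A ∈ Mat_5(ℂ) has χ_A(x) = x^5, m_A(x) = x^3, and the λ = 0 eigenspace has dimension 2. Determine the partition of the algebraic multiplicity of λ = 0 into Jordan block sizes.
Block sizes for λ = 0: [3, 2]

Step 1 — from the characteristic polynomial, algebraic multiplicity of λ = 0 is 5. From dim ker(A − (0)·I) = 2, there are exactly 2 Jordan blocks for λ = 0.
Step 2 — from the minimal polynomial, the factor (x − 0)^3 tells us the largest block for λ = 0 has size 3.
Step 3 — with total size 5, 2 blocks, and largest block 3, the block sizes (in nonincreasing order) are [3, 2].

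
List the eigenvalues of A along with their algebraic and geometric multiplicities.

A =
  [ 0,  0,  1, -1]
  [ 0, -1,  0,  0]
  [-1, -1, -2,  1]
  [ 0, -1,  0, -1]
λ = -1: alg = 4, geom = 2

Step 1 — factor the characteristic polynomial to read off the algebraic multiplicities:
  χ_A(x) = (x + 1)^4

Step 2 — compute geometric multiplicities via the rank-nullity identity g(λ) = n − rank(A − λI):
  rank(A − (-1)·I) = 2, so dim ker(A − (-1)·I) = n − 2 = 2

Summary:
  λ = -1: algebraic multiplicity = 4, geometric multiplicity = 2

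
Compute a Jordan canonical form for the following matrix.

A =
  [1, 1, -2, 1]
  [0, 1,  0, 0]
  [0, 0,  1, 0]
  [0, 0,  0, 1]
J_2(1) ⊕ J_1(1) ⊕ J_1(1)

The characteristic polynomial is
  det(x·I − A) = x^4 - 4*x^3 + 6*x^2 - 4*x + 1 = (x - 1)^4

Eigenvalues and multiplicities (the geometric multiplicity of λ is n − rank(A − λI), which equals the number of Jordan blocks for λ):
  λ = 1: algebraic multiplicity = 4, geometric multiplicity = 3

Determining the block sizes for each eigenvalue:
  λ = 1: 3 blocks summing to 4 forces exactly one block of size 2 and the rest size 1 → block sizes [2, 1, 1]

Assembling the blocks gives a Jordan form
J =
  [1, 1, 0, 0]
  [0, 1, 0, 0]
  [0, 0, 1, 0]
  [0, 0, 0, 1]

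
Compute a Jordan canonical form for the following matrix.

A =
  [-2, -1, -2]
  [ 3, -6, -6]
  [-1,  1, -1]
J_2(-3) ⊕ J_1(-3)

The characteristic polynomial is
  det(x·I − A) = x^3 + 9*x^2 + 27*x + 27 = (x + 3)^3

Eigenvalues and multiplicities (the geometric multiplicity of λ is n − rank(A − λI), which equals the number of Jordan blocks for λ):
  λ = -3: algebraic multiplicity = 3, geometric multiplicity = 2

Determining the block sizes for each eigenvalue:
  λ = -3: 2 blocks summing to 3 forces exactly one block of size 2 and the rest size 1 → block sizes [2, 1]

Assembling the blocks gives a Jordan form
J =
  [-3,  1,  0]
  [ 0, -3,  0]
  [ 0,  0, -3]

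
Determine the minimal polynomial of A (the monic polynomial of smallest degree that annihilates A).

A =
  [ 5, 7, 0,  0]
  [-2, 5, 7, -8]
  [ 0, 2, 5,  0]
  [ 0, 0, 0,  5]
x^3 - 15*x^2 + 75*x - 125

The characteristic polynomial is χ_A(x) = (x - 5)^4, so the eigenvalues are known. The minimal polynomial is
  m_A(x) = Π_λ (x − λ)^{k_λ}
where k_λ is the size of the *largest* Jordan block for λ (equivalently, the smallest k with (A − λI)^k v = 0 for every generalised eigenvector v of λ).

  λ = 5: largest Jordan block has size 3, contributing (x − 5)^3

So m_A(x) = (x - 5)^3 = x^3 - 15*x^2 + 75*x - 125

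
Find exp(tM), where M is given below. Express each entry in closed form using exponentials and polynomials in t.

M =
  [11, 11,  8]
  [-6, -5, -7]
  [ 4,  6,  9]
e^{tM} =
  [t^2*exp(5*t) + 6*t*exp(5*t) + exp(5*t), 2*t^2*exp(5*t) + 11*t*exp(5*t), 3*t^2*exp(5*t)/2 + 8*t*exp(5*t)]
  [-2*t^2*exp(5*t) - 6*t*exp(5*t), -4*t^2*exp(5*t) - 10*t*exp(5*t) + exp(5*t), -3*t^2*exp(5*t) - 7*t*exp(5*t)]
  [2*t^2*exp(5*t) + 4*t*exp(5*t), 4*t^2*exp(5*t) + 6*t*exp(5*t), 3*t^2*exp(5*t) + 4*t*exp(5*t) + exp(5*t)]

Strategy: write M = P · J · P⁻¹ where J is a Jordan canonical form, so e^{tM} = P · e^{tJ} · P⁻¹, and e^{tJ} can be computed block-by-block.

M has Jordan form
J =
  [5, 1, 0]
  [0, 5, 1]
  [0, 0, 5]
(up to reordering of blocks).

Per-block formulas:
  For a 3×3 Jordan block J_3(5): exp(t · J_3(5)) = e^(5t)·(I + t·N + (t^2/2)·N^2), where N is the 3×3 nilpotent shift.

After assembling e^{tJ} and conjugating by P, we get:

e^{tM} =
  [t^2*exp(5*t) + 6*t*exp(5*t) + exp(5*t), 2*t^2*exp(5*t) + 11*t*exp(5*t), 3*t^2*exp(5*t)/2 + 8*t*exp(5*t)]
  [-2*t^2*exp(5*t) - 6*t*exp(5*t), -4*t^2*exp(5*t) - 10*t*exp(5*t) + exp(5*t), -3*t^2*exp(5*t) - 7*t*exp(5*t)]
  [2*t^2*exp(5*t) + 4*t*exp(5*t), 4*t^2*exp(5*t) + 6*t*exp(5*t), 3*t^2*exp(5*t) + 4*t*exp(5*t) + exp(5*t)]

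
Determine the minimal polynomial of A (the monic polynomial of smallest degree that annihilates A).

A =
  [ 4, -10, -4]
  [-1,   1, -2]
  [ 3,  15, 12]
x^2 - 11*x + 30

The characteristic polynomial is χ_A(x) = (x - 6)^2*(x - 5), so the eigenvalues are known. The minimal polynomial is
  m_A(x) = Π_λ (x − λ)^{k_λ}
where k_λ is the size of the *largest* Jordan block for λ (equivalently, the smallest k with (A − λI)^k v = 0 for every generalised eigenvector v of λ).

  λ = 5: largest Jordan block has size 1, contributing (x − 5)
  λ = 6: largest Jordan block has size 1, contributing (x − 6)

So m_A(x) = (x - 6)*(x - 5) = x^2 - 11*x + 30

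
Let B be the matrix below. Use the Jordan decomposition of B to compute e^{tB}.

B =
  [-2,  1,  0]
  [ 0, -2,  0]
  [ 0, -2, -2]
e^{tB} =
  [exp(-2*t), t*exp(-2*t), 0]
  [0, exp(-2*t), 0]
  [0, -2*t*exp(-2*t), exp(-2*t)]

Strategy: write B = P · J · P⁻¹ where J is a Jordan canonical form, so e^{tB} = P · e^{tJ} · P⁻¹, and e^{tJ} can be computed block-by-block.

B has Jordan form
J =
  [-2,  1,  0]
  [ 0, -2,  0]
  [ 0,  0, -2]
(up to reordering of blocks).

Per-block formulas:
  For a 2×2 Jordan block J_2(-2): exp(t · J_2(-2)) = e^(-2t)·(I + t·N), where N is the 2×2 nilpotent shift.
  For a 1×1 block at λ = -2: exp(t · [-2]) = [e^(-2t)].

After assembling e^{tJ} and conjugating by P, we get:

e^{tB} =
  [exp(-2*t), t*exp(-2*t), 0]
  [0, exp(-2*t), 0]
  [0, -2*t*exp(-2*t), exp(-2*t)]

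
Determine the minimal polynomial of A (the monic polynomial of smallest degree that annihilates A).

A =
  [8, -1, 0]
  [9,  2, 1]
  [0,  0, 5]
x^3 - 15*x^2 + 75*x - 125

The characteristic polynomial is χ_A(x) = (x - 5)^3, so the eigenvalues are known. The minimal polynomial is
  m_A(x) = Π_λ (x − λ)^{k_λ}
where k_λ is the size of the *largest* Jordan block for λ (equivalently, the smallest k with (A − λI)^k v = 0 for every generalised eigenvector v of λ).

  λ = 5: largest Jordan block has size 3, contributing (x − 5)^3

So m_A(x) = (x - 5)^3 = x^3 - 15*x^2 + 75*x - 125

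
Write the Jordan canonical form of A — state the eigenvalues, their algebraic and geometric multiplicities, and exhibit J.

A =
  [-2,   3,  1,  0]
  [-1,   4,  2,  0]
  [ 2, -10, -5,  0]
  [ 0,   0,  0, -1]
J_3(-1) ⊕ J_1(-1)

The characteristic polynomial is
  det(x·I − A) = x^4 + 4*x^3 + 6*x^2 + 4*x + 1 = (x + 1)^4

Eigenvalues and multiplicities (the geometric multiplicity of λ is n − rank(A − λI), which equals the number of Jordan blocks for λ):
  λ = -1: algebraic multiplicity = 4, geometric multiplicity = 2

Determining the block sizes for each eigenvalue:
  λ = -1: with am = 4 and gm = 2, the partition is not yet determined (e.g. several partitions of 4 into 2 parts exist). Let N = A − (-1)·I. Computing rank(N^1) = 2, rank(N^2) = 1, rank(N^3) = 0; the number of blocks of size ≥ j is rank(N^{j−1}) − rank(N^j), giving [2, 1, 1]. So we have 1 block(s) of size 3, 1 block(s) of size 1 → block sizes [3, 1]

Assembling the blocks gives a Jordan form
J =
  [-1,  1,  0,  0]
  [ 0, -1,  1,  0]
  [ 0,  0, -1,  0]
  [ 0,  0,  0, -1]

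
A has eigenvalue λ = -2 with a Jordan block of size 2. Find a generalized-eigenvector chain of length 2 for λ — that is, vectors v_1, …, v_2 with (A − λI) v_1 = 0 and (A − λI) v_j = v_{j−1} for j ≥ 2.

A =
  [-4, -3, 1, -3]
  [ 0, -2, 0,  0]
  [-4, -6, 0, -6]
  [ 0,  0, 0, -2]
A Jordan chain for λ = -2 of length 2:
v_1 = (-2, 0, -4, 0)ᵀ
v_2 = (1, 0, 0, 0)ᵀ

Let N = A − (-2)·I. We want v_2 with N^2 v_2 = 0 but N^1 v_2 ≠ 0; then v_{j-1} := N · v_j for j = 2, …, 2.

Pick v_2 = (1, 0, 0, 0)ᵀ.
Then v_1 = N · v_2 = (-2, 0, -4, 0)ᵀ.

Sanity check: (A − (-2)·I) v_1 = (0, 0, 0, 0)ᵀ = 0. ✓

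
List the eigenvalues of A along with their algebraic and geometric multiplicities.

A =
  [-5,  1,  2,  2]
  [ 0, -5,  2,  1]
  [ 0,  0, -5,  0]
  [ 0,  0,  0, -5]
λ = -5: alg = 4, geom = 2

Step 1 — factor the characteristic polynomial to read off the algebraic multiplicities:
  χ_A(x) = (x + 5)^4

Step 2 — compute geometric multiplicities via the rank-nullity identity g(λ) = n − rank(A − λI):
  rank(A − (-5)·I) = 2, so dim ker(A − (-5)·I) = n − 2 = 2

Summary:
  λ = -5: algebraic multiplicity = 4, geometric multiplicity = 2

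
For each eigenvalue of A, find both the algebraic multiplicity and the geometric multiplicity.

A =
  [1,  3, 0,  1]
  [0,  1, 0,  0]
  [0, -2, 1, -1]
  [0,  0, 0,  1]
λ = 1: alg = 4, geom = 2

Step 1 — factor the characteristic polynomial to read off the algebraic multiplicities:
  χ_A(x) = (x - 1)^4

Step 2 — compute geometric multiplicities via the rank-nullity identity g(λ) = n − rank(A − λI):
  rank(A − (1)·I) = 2, so dim ker(A − (1)·I) = n − 2 = 2

Summary:
  λ = 1: algebraic multiplicity = 4, geometric multiplicity = 2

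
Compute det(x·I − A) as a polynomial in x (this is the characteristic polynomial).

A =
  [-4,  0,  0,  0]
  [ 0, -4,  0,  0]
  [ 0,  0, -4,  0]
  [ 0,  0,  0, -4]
x^4 + 16*x^3 + 96*x^2 + 256*x + 256

Expanding det(x·I − A) (e.g. by cofactor expansion or by noting that A is similar to its Jordan form J, which has the same characteristic polynomial as A) gives
  χ_A(x) = x^4 + 16*x^3 + 96*x^2 + 256*x + 256
which factors as (x + 4)^4. The eigenvalues (with algebraic multiplicities) are λ = -4 with multiplicity 4.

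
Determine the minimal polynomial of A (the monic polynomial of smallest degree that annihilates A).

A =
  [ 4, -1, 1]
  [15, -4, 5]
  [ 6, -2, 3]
x^2 - 2*x + 1

The characteristic polynomial is χ_A(x) = (x - 1)^3, so the eigenvalues are known. The minimal polynomial is
  m_A(x) = Π_λ (x − λ)^{k_λ}
where k_λ is the size of the *largest* Jordan block for λ (equivalently, the smallest k with (A − λI)^k v = 0 for every generalised eigenvector v of λ).

  λ = 1: largest Jordan block has size 2, contributing (x − 1)^2

So m_A(x) = (x - 1)^2 = x^2 - 2*x + 1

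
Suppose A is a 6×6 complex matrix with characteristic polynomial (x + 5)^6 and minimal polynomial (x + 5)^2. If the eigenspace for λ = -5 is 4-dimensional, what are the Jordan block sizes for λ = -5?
Block sizes for λ = -5: [2, 2, 1, 1]

Step 1 — from the characteristic polynomial, algebraic multiplicity of λ = -5 is 6. From dim ker(A − (-5)·I) = 4, there are exactly 4 Jordan blocks for λ = -5.
Step 2 — from the minimal polynomial, the factor (x + 5)^2 tells us the largest block for λ = -5 has size 2.
Step 3 — with total size 6, 4 blocks, and largest block 2, the block sizes (in nonincreasing order) are [2, 2, 1, 1].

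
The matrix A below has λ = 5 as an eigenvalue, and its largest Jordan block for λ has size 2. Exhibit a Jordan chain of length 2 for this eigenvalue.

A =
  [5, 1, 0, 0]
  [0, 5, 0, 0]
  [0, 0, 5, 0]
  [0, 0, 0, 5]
A Jordan chain for λ = 5 of length 2:
v_1 = (1, 0, 0, 0)ᵀ
v_2 = (0, 1, 0, 0)ᵀ

Let N = A − (5)·I. We want v_2 with N^2 v_2 = 0 but N^1 v_2 ≠ 0; then v_{j-1} := N · v_j for j = 2, …, 2.

Pick v_2 = (0, 1, 0, 0)ᵀ.
Then v_1 = N · v_2 = (1, 0, 0, 0)ᵀ.

Sanity check: (A − (5)·I) v_1 = (0, 0, 0, 0)ᵀ = 0. ✓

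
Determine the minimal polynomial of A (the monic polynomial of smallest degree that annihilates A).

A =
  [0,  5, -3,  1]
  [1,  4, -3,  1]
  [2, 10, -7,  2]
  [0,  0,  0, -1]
x^2 + 2*x + 1

The characteristic polynomial is χ_A(x) = (x + 1)^4, so the eigenvalues are known. The minimal polynomial is
  m_A(x) = Π_λ (x − λ)^{k_λ}
where k_λ is the size of the *largest* Jordan block for λ (equivalently, the smallest k with (A − λI)^k v = 0 for every generalised eigenvector v of λ).

  λ = -1: largest Jordan block has size 2, contributing (x + 1)^2

So m_A(x) = (x + 1)^2 = x^2 + 2*x + 1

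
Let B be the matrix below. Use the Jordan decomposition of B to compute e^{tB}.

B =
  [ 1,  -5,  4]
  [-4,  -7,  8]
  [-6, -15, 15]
e^{tB} =
  [-2*t*exp(3*t) + exp(3*t), -5*t*exp(3*t), 4*t*exp(3*t)]
  [-4*t*exp(3*t), -10*t*exp(3*t) + exp(3*t), 8*t*exp(3*t)]
  [-6*t*exp(3*t), -15*t*exp(3*t), 12*t*exp(3*t) + exp(3*t)]

Strategy: write B = P · J · P⁻¹ where J is a Jordan canonical form, so e^{tB} = P · e^{tJ} · P⁻¹, and e^{tJ} can be computed block-by-block.

B has Jordan form
J =
  [3, 1, 0]
  [0, 3, 0]
  [0, 0, 3]
(up to reordering of blocks).

Per-block formulas:
  For a 2×2 Jordan block J_2(3): exp(t · J_2(3)) = e^(3t)·(I + t·N), where N is the 2×2 nilpotent shift.
  For a 1×1 block at λ = 3: exp(t · [3]) = [e^(3t)].

After assembling e^{tJ} and conjugating by P, we get:

e^{tB} =
  [-2*t*exp(3*t) + exp(3*t), -5*t*exp(3*t), 4*t*exp(3*t)]
  [-4*t*exp(3*t), -10*t*exp(3*t) + exp(3*t), 8*t*exp(3*t)]
  [-6*t*exp(3*t), -15*t*exp(3*t), 12*t*exp(3*t) + exp(3*t)]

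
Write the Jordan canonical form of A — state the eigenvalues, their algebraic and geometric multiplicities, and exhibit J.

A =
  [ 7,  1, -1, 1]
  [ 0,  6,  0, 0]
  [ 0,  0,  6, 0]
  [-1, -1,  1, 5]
J_2(6) ⊕ J_1(6) ⊕ J_1(6)

The characteristic polynomial is
  det(x·I − A) = x^4 - 24*x^3 + 216*x^2 - 864*x + 1296 = (x - 6)^4

Eigenvalues and multiplicities (the geometric multiplicity of λ is n − rank(A − λI), which equals the number of Jordan blocks for λ):
  λ = 6: algebraic multiplicity = 4, geometric multiplicity = 3

Determining the block sizes for each eigenvalue:
  λ = 6: 3 blocks summing to 4 forces exactly one block of size 2 and the rest size 1 → block sizes [2, 1, 1]

Assembling the blocks gives a Jordan form
J =
  [6, 1, 0, 0]
  [0, 6, 0, 0]
  [0, 0, 6, 0]
  [0, 0, 0, 6]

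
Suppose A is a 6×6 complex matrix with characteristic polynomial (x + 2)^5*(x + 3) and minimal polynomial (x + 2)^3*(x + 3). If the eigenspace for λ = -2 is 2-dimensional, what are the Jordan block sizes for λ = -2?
Block sizes for λ = -2: [3, 2]

Step 1 — from the characteristic polynomial, algebraic multiplicity of λ = -2 is 5. From dim ker(A − (-2)·I) = 2, there are exactly 2 Jordan blocks for λ = -2.
Step 2 — from the minimal polynomial, the factor (x + 2)^3 tells us the largest block for λ = -2 has size 3.
Step 3 — with total size 5, 2 blocks, and largest block 3, the block sizes (in nonincreasing order) are [3, 2].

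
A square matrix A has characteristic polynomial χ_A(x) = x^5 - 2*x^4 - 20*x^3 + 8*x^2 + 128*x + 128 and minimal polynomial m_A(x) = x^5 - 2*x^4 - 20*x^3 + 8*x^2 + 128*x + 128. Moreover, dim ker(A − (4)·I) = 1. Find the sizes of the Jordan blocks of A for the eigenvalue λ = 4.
Block sizes for λ = 4: [2]

Step 1 — from the characteristic polynomial, algebraic multiplicity of λ = 4 is 2. From dim ker(A − (4)·I) = 1, there are exactly 1 Jordan blocks for λ = 4.
Step 2 — from the minimal polynomial, the factor (x − 4)^2 tells us the largest block for λ = 4 has size 2.
Step 3 — with total size 2, 1 blocks, and largest block 2, the block sizes (in nonincreasing order) are [2].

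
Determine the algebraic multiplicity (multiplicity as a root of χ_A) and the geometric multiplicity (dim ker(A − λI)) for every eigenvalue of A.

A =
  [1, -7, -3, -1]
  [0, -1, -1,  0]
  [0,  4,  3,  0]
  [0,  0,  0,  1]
λ = 1: alg = 4, geom = 2

Step 1 — factor the characteristic polynomial to read off the algebraic multiplicities:
  χ_A(x) = (x - 1)^4

Step 2 — compute geometric multiplicities via the rank-nullity identity g(λ) = n − rank(A − λI):
  rank(A − (1)·I) = 2, so dim ker(A − (1)·I) = n − 2 = 2

Summary:
  λ = 1: algebraic multiplicity = 4, geometric multiplicity = 2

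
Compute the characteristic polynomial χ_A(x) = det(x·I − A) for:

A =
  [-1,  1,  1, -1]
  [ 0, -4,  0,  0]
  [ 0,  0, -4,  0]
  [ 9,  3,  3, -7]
x^4 + 16*x^3 + 96*x^2 + 256*x + 256

Expanding det(x·I − A) (e.g. by cofactor expansion or by noting that A is similar to its Jordan form J, which has the same characteristic polynomial as A) gives
  χ_A(x) = x^4 + 16*x^3 + 96*x^2 + 256*x + 256
which factors as (x + 4)^4. The eigenvalues (with algebraic multiplicities) are λ = -4 with multiplicity 4.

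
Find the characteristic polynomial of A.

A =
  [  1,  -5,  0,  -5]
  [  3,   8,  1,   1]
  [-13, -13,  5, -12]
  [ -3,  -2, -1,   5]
x^4 - 19*x^3 + 126*x^2 - 324*x + 216

Expanding det(x·I − A) (e.g. by cofactor expansion or by noting that A is similar to its Jordan form J, which has the same characteristic polynomial as A) gives
  χ_A(x) = x^4 - 19*x^3 + 126*x^2 - 324*x + 216
which factors as (x - 6)^3*(x - 1). The eigenvalues (with algebraic multiplicities) are λ = 1 with multiplicity 1, λ = 6 with multiplicity 3.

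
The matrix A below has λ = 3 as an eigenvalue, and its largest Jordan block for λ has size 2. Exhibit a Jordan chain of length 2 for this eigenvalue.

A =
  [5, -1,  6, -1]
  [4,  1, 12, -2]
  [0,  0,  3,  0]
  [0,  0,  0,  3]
A Jordan chain for λ = 3 of length 2:
v_1 = (2, 4, 0, 0)ᵀ
v_2 = (1, 0, 0, 0)ᵀ

Let N = A − (3)·I. We want v_2 with N^2 v_2 = 0 but N^1 v_2 ≠ 0; then v_{j-1} := N · v_j for j = 2, …, 2.

Pick v_2 = (1, 0, 0, 0)ᵀ.
Then v_1 = N · v_2 = (2, 4, 0, 0)ᵀ.

Sanity check: (A − (3)·I) v_1 = (0, 0, 0, 0)ᵀ = 0. ✓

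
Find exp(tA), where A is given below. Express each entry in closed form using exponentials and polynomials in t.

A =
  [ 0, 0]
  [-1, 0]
e^{tA} =
  [1, 0]
  [-t, 1]

Strategy: write A = P · J · P⁻¹ where J is a Jordan canonical form, so e^{tA} = P · e^{tJ} · P⁻¹, and e^{tJ} can be computed block-by-block.

A has Jordan form
J =
  [0, 1]
  [0, 0]
(up to reordering of blocks).

Per-block formulas:
  For a 2×2 Jordan block J_2(0): exp(t · J_2(0)) = e^(0t)·(I + t·N), where N is the 2×2 nilpotent shift.

After assembling e^{tJ} and conjugating by P, we get:

e^{tA} =
  [1, 0]
  [-t, 1]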